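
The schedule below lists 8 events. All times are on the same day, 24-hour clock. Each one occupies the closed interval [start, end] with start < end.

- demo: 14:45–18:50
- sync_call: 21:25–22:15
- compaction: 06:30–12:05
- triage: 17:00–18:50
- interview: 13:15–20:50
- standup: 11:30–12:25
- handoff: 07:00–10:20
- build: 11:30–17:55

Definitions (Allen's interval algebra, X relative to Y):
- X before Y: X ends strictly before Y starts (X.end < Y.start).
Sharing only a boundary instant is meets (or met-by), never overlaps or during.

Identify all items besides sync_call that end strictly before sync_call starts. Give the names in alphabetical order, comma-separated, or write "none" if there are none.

Target sync_call = [21:25, 22:15].
build [11:30, 17:55] → before → yes.
compaction [06:30, 12:05] → before → yes.
demo [14:45, 18:50] → before → yes.
handoff [07:00, 10:20] → before → yes.
interview [13:15, 20:50] → before → yes.
standup [11:30, 12:25] → before → yes.
triage [17:00, 18:50] → before → yes.
Result: build, compaction, demo, handoff, interview, standup, triage.

build, compaction, demo, handoff, interview, standup, triage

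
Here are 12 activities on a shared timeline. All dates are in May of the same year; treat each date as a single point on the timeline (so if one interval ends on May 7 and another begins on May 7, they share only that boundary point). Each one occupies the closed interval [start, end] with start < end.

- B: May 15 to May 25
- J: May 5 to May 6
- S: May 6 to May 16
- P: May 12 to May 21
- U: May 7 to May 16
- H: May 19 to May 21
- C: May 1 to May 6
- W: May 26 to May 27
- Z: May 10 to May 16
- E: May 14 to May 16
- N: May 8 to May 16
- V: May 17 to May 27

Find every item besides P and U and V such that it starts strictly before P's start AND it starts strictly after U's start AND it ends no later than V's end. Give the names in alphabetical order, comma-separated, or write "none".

Conditions: its start is strictly before P's start (X.start < May 12) AND its start is strictly after U's start (X.start > May 7) AND its end is no later than V's end (X.end <= May 27).
B: start May 15 < May 12? ✗; start May 15 > May 7? ✓; end May 25 <= May 27? ✓ → no.
C: start May 1 < May 12? ✓; start May 1 > May 7? ✗; end May 6 <= May 27? ✓ → no.
E: start May 14 < May 12? ✗; start May 14 > May 7? ✓; end May 16 <= May 27? ✓ → no.
H: start May 19 < May 12? ✗; start May 19 > May 7? ✓; end May 21 <= May 27? ✓ → no.
J: start May 5 < May 12? ✓; start May 5 > May 7? ✗; end May 6 <= May 27? ✓ → no.
N: start May 8 < May 12? ✓; start May 8 > May 7? ✓; end May 16 <= May 27? ✓ → yes.
S: start May 6 < May 12? ✓; start May 6 > May 7? ✗; end May 16 <= May 27? ✓ → no.
W: start May 26 < May 12? ✗; start May 26 > May 7? ✓; end May 27 <= May 27? ✓ → no.
Z: start May 10 < May 12? ✓; start May 10 > May 7? ✓; end May 16 <= May 27? ✓ → yes.
Result: N, Z.

N, Z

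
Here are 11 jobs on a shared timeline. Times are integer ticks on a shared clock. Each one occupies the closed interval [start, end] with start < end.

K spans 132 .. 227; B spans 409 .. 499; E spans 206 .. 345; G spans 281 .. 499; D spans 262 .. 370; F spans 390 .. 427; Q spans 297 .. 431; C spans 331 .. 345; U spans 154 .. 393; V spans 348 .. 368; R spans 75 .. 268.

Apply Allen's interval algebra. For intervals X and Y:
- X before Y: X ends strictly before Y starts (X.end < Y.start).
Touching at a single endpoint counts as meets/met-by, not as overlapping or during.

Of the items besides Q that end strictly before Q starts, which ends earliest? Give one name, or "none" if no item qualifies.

K

Target Q = [297, 431].
B [409, 499] → overlapped-by → excluded.
C [331, 345] → during → excluded.
D [262, 370] → overlaps → excluded.
E [206, 345] → overlaps → excluded.
F [390, 427] → during → excluded.
G [281, 499] → contains → excluded.
K [132, 227] → before → candidate.
R [75, 268] → before → candidate.
U [154, 393] → overlaps → excluded.
V [348, 368] → during → excluded.
Among candidates, earliest end is 227 → K.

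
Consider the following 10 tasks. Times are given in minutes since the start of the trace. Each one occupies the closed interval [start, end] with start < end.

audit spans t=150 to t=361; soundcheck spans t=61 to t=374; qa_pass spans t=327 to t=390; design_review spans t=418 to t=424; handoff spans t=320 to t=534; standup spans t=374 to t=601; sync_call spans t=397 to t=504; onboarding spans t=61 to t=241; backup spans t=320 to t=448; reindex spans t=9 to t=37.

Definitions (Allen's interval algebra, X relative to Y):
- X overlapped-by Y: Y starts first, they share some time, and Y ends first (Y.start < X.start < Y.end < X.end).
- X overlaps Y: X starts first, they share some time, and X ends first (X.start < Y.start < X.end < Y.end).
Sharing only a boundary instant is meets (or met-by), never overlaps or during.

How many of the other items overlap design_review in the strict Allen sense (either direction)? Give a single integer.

0

Target design_review = [t=418, t=424].
audit [t=150, t=361] → before → no.
backup [t=320, t=448] → contains → no.
handoff [t=320, t=534] → contains → no.
onboarding [t=61, t=241] → before → no.
qa_pass [t=327, t=390] → before → no.
reindex [t=9, t=37] → before → no.
soundcheck [t=61, t=374] → before → no.
standup [t=374, t=601] → contains → no.
sync_call [t=397, t=504] → contains → no.
Total: 0.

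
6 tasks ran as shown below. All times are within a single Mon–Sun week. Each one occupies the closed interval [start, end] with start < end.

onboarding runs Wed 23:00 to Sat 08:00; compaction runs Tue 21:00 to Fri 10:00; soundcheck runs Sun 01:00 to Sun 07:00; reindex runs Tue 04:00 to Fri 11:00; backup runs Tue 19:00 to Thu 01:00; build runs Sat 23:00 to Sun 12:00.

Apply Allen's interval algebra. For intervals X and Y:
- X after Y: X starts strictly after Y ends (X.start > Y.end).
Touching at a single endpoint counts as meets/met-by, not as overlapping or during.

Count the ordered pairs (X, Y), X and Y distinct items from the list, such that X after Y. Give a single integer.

8

Checking all 30 ordered pairs for relation 'after'; matching pairs in alphabetical order:
(build, backup): build after backup ✓
(build, compaction): build after compaction ✓
(build, onboarding): build after onboarding ✓
(build, reindex): build after reindex ✓
(soundcheck, backup): soundcheck after backup ✓
(soundcheck, compaction): soundcheck after compaction ✓
(soundcheck, onboarding): soundcheck after onboarding ✓
(soundcheck, reindex): soundcheck after reindex ✓
Count: 8.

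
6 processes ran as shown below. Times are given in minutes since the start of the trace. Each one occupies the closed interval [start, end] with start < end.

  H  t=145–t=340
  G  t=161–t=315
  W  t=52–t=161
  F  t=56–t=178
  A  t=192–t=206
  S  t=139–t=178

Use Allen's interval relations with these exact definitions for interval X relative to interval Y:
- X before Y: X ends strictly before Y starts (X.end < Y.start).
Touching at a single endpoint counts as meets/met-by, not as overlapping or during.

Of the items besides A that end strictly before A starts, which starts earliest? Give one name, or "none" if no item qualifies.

W

Target A = [t=192, t=206].
F [t=56, t=178] → before → candidate.
G [t=161, t=315] → contains → excluded.
H [t=145, t=340] → contains → excluded.
S [t=139, t=178] → before → candidate.
W [t=52, t=161] → before → candidate.
Among candidates, earliest start is t=52 → W.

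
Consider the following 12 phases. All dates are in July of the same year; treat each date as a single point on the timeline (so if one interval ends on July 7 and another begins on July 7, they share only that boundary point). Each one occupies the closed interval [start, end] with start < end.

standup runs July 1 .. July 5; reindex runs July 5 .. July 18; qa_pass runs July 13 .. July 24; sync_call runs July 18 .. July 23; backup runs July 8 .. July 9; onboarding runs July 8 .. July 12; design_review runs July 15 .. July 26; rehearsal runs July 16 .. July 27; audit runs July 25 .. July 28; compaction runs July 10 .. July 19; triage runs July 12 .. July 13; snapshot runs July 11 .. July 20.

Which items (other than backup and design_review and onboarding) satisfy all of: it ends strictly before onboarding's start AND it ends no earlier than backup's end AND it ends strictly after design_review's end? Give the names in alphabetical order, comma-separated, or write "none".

Conditions: its end is strictly before onboarding's start (X.end < July 8) AND its end is no earlier than backup's end (X.end >= July 9) AND its end is strictly after design_review's end (X.end > July 26).
audit: end July 28 < July 8? ✗; end July 28 >= July 9? ✓; end July 28 > July 26? ✓ → no.
compaction: end July 19 < July 8? ✗; end July 19 >= July 9? ✓; end July 19 > July 26? ✗ → no.
qa_pass: end July 24 < July 8? ✗; end July 24 >= July 9? ✓; end July 24 > July 26? ✗ → no.
rehearsal: end July 27 < July 8? ✗; end July 27 >= July 9? ✓; end July 27 > July 26? ✓ → no.
reindex: end July 18 < July 8? ✗; end July 18 >= July 9? ✓; end July 18 > July 26? ✗ → no.
snapshot: end July 20 < July 8? ✗; end July 20 >= July 9? ✓; end July 20 > July 26? ✗ → no.
standup: end July 5 < July 8? ✓; end July 5 >= July 9? ✗; end July 5 > July 26? ✗ → no.
sync_call: end July 23 < July 8? ✗; end July 23 >= July 9? ✓; end July 23 > July 26? ✗ → no.
triage: end July 13 < July 8? ✗; end July 13 >= July 9? ✓; end July 13 > July 26? ✗ → no.
Result: none.

none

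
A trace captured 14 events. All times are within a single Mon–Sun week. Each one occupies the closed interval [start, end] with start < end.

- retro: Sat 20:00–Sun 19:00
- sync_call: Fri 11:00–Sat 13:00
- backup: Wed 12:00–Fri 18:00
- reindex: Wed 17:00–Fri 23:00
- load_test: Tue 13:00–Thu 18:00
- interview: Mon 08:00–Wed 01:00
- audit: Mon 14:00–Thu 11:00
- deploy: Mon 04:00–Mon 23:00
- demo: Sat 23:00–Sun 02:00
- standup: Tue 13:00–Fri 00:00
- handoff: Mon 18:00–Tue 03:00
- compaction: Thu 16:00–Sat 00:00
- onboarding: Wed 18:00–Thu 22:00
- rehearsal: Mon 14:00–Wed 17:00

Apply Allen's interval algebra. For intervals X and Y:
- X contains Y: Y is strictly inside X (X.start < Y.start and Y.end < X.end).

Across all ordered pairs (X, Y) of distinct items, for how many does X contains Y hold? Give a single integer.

Checking all 182 ordered pairs for relation 'contains'; matching pairs in alphabetical order:
(audit, handoff): audit contains handoff ✓
(backup, onboarding): backup contains onboarding ✓
(interview, handoff): interview contains handoff ✓
(rehearsal, handoff): rehearsal contains handoff ✓
(reindex, onboarding): reindex contains onboarding ✓
(retro, demo): retro contains demo ✓
(standup, onboarding): standup contains onboarding ✓
Count: 7.

7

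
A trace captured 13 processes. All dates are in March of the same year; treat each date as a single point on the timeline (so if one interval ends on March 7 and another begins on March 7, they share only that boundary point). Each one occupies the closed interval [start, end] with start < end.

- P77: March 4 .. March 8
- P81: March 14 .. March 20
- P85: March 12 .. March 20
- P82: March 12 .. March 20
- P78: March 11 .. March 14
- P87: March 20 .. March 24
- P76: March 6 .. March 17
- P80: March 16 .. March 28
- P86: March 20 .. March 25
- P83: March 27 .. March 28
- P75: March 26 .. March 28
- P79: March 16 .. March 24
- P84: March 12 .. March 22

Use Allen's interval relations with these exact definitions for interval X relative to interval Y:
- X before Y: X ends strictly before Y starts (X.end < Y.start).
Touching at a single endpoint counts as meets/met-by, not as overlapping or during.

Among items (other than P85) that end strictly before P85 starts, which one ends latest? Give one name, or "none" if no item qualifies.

P77

Target P85 = [March 12, March 20].
P75 [March 26, March 28] → after → excluded.
P76 [March 6, March 17] → overlaps → excluded.
P77 [March 4, March 8] → before → candidate.
P78 [March 11, March 14] → overlaps → excluded.
P79 [March 16, March 24] → overlapped-by → excluded.
P80 [March 16, March 28] → overlapped-by → excluded.
P81 [March 14, March 20] → finishes → excluded.
P82 [March 12, March 20] → equals → excluded.
P83 [March 27, March 28] → after → excluded.
P84 [March 12, March 22] → started-by → excluded.
P86 [March 20, March 25] → met-by → excluded.
P87 [March 20, March 24] → met-by → excluded.
Among candidates, latest end is March 8 → P77.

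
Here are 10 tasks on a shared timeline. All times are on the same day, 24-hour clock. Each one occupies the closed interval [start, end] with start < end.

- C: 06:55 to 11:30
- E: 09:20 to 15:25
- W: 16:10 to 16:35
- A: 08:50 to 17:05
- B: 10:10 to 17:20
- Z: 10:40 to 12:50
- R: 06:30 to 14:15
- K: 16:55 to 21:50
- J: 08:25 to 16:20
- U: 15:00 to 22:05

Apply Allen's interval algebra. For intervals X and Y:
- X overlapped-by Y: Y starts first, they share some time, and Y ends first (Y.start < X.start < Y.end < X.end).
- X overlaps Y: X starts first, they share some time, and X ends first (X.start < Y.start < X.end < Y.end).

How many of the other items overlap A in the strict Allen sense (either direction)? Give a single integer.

Target A = [08:50, 17:05].
B [10:10, 17:20] → overlapped-by → counts.
C [06:55, 11:30] → overlaps → counts.
E [09:20, 15:25] → during → no.
J [08:25, 16:20] → overlaps → counts.
K [16:55, 21:50] → overlapped-by → counts.
R [06:30, 14:15] → overlaps → counts.
U [15:00, 22:05] → overlapped-by → counts.
W [16:10, 16:35] → during → no.
Z [10:40, 12:50] → during → no.
Total: 6.

6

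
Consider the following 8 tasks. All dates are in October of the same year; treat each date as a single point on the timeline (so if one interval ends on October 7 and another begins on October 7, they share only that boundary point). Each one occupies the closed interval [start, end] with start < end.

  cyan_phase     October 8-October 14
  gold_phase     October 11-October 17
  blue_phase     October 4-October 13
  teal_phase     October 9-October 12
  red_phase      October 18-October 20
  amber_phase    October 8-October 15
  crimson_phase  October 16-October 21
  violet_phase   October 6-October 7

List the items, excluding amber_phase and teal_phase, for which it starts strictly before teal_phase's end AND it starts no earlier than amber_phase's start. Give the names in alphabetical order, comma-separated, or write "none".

Conditions: its start is strictly before teal_phase's end (X.start < October 12) AND its start is no earlier than amber_phase's start (X.start >= October 8).
blue_phase: start October 4 < October 12? ✓; start October 4 >= October 8? ✗ → no.
crimson_phase: start October 16 < October 12? ✗; start October 16 >= October 8? ✓ → no.
cyan_phase: start October 8 < October 12? ✓; start October 8 >= October 8? ✓ → yes.
gold_phase: start October 11 < October 12? ✓; start October 11 >= October 8? ✓ → yes.
red_phase: start October 18 < October 12? ✗; start October 18 >= October 8? ✓ → no.
violet_phase: start October 6 < October 12? ✓; start October 6 >= October 8? ✗ → no.
Result: cyan_phase, gold_phase.

cyan_phase, gold_phase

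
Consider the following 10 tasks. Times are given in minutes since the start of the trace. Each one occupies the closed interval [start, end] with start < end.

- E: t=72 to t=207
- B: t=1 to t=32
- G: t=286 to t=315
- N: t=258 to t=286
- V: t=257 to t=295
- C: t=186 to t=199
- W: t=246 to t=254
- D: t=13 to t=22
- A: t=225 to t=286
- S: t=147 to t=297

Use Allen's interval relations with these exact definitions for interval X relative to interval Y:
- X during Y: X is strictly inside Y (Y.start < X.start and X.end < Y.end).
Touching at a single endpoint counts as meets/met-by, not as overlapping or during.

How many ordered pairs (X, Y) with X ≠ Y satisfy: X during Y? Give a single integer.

9

Checking all 90 ordered pairs for relation 'during'; matching pairs in alphabetical order:
(A, S): A during S ✓
(C, E): C during E ✓
(C, S): C during S ✓
(D, B): D during B ✓
(N, S): N during S ✓
(N, V): N during V ✓
(V, S): V during S ✓
(W, A): W during A ✓
(W, S): W during S ✓
Count: 9.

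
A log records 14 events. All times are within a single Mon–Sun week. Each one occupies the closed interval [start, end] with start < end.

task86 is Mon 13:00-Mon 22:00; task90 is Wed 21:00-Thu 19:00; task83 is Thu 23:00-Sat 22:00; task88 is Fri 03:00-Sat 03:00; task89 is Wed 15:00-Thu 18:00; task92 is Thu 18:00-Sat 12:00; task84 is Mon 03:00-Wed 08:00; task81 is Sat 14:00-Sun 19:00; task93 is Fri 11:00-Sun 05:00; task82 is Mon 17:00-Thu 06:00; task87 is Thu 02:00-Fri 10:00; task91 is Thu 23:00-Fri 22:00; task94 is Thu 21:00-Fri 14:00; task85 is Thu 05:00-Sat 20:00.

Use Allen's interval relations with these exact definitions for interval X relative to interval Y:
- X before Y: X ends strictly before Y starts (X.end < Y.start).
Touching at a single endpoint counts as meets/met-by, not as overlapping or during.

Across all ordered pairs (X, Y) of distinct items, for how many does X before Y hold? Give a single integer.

Checking all 182 ordered pairs for relation 'before'; matching pairs in alphabetical order:
(task82, task81): task82 before task81 ✓
(task82, task83): task82 before task83 ✓
(task82, task88): task82 before task88 ✓
(task82, task91): task82 before task91 ✓
(task82, task92): task82 before task92 ✓
(task82, task93): task82 before task93 ✓
(task82, task94): task82 before task94 ✓
(task84, task81): task84 before task81 ✓
(task84, task83): task84 before task83 ✓
(task84, task85): task84 before task85 ✓
(task84, task87): task84 before task87 ✓
(task84, task88): task84 before task88 ✓
(task84, task89): task84 before task89 ✓
(task84, task90): task84 before task90 ✓
(task84, task91): task84 before task91 ✓
(task84, task92): task84 before task92 ✓
(task84, task93): task84 before task93 ✓
(task84, task94): task84 before task94 ✓
(task86, task81): task86 before task81 ✓
(task86, task83): task86 before task83 ✓
(task86, task85): task86 before task85 ✓
(task86, task87): task86 before task87 ✓
(task86, task88): task86 before task88 ✓
(task86, task89): task86 before task89 ✓
... plus 23 further pairs not listed.
Count: 47.

47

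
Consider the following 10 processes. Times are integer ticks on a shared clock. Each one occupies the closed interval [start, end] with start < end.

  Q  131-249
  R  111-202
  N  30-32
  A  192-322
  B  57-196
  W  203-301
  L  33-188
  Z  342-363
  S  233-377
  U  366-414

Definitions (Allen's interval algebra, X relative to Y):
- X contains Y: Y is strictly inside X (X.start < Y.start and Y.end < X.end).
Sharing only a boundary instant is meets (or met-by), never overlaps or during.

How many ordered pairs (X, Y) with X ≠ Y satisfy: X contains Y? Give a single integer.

2

Checking all 90 ordered pairs for relation 'contains'; matching pairs in alphabetical order:
(A, W): A contains W ✓
(S, Z): S contains Z ✓
Count: 2.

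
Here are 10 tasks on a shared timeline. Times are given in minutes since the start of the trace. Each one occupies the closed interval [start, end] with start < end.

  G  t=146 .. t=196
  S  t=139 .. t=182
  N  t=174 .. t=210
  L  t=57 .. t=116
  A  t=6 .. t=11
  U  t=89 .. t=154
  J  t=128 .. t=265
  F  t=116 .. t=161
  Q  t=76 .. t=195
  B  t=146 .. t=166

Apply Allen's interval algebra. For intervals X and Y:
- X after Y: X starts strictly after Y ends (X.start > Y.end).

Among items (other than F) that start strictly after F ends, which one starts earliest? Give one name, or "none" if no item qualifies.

N

Target F = [t=116, t=161].
A [t=6, t=11] → before → excluded.
B [t=146, t=166] → overlapped-by → excluded.
G [t=146, t=196] → overlapped-by → excluded.
J [t=128, t=265] → overlapped-by → excluded.
L [t=57, t=116] → meets → excluded.
N [t=174, t=210] → after → candidate.
Q [t=76, t=195] → contains → excluded.
S [t=139, t=182] → overlapped-by → excluded.
U [t=89, t=154] → overlaps → excluded.
Among candidates, earliest start is t=174 → N.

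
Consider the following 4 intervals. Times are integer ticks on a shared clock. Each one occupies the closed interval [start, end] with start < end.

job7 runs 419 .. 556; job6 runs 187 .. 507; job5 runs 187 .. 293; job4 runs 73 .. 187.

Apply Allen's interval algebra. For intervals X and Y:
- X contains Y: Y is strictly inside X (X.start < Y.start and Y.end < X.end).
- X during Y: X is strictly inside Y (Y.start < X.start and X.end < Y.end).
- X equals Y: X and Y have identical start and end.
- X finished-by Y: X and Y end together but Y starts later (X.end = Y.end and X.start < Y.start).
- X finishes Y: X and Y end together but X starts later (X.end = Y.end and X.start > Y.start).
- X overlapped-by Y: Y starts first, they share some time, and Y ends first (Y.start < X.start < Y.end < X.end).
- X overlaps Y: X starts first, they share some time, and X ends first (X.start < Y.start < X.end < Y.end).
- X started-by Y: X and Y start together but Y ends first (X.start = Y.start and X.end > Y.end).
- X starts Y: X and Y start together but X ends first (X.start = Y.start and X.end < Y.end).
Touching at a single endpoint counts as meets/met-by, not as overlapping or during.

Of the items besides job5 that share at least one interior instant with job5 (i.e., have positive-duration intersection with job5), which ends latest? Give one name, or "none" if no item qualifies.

Target job5 = [187, 293].
job4 [73, 187] → meets → excluded.
job6 [187, 507] → started-by → candidate.
job7 [419, 556] → after → excluded.
Among candidates, latest end is 507 → job6.

job6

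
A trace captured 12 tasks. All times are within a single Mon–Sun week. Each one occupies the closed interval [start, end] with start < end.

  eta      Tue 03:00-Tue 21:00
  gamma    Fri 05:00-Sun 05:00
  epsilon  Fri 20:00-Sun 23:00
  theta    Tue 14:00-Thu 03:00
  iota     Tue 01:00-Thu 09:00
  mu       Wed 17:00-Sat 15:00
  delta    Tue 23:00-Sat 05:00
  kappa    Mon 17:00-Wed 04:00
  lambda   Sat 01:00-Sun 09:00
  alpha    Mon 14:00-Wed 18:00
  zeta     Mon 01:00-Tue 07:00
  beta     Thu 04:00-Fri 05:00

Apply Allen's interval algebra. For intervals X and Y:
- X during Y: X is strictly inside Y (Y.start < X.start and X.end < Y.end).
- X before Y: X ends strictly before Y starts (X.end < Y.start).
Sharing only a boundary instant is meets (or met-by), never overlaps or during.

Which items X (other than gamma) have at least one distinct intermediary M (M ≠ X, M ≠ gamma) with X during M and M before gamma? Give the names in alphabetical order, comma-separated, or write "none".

Target gamma = [Fri 05:00, Sun 05:00].
Intermediaries M with M before gamma: alpha, eta, iota, kappa, theta, zeta.
Via alpha — items with X during alpha: eta, kappa.
Via eta — items with X during eta: none.
Via iota — items with X during iota: eta, theta.
Via kappa — items with X during kappa: eta.
Via theta — items with X during theta: none.
Via zeta — items with X during zeta: none.
Union: eta, kappa, theta.

eta, kappa, theta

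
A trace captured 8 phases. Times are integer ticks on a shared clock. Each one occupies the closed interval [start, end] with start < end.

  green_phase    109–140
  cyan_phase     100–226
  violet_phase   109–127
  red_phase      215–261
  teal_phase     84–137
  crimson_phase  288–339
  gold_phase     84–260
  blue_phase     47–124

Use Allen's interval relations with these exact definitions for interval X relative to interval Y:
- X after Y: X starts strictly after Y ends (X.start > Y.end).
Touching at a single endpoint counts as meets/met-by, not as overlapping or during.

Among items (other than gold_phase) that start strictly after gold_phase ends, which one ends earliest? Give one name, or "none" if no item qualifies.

crimson_phase

Target gold_phase = [84, 260].
blue_phase [47, 124] → overlaps → excluded.
crimson_phase [288, 339] → after → candidate.
cyan_phase [100, 226] → during → excluded.
green_phase [109, 140] → during → excluded.
red_phase [215, 261] → overlapped-by → excluded.
teal_phase [84, 137] → starts → excluded.
violet_phase [109, 127] → during → excluded.
Among candidates, earliest end is 339 → crimson_phase.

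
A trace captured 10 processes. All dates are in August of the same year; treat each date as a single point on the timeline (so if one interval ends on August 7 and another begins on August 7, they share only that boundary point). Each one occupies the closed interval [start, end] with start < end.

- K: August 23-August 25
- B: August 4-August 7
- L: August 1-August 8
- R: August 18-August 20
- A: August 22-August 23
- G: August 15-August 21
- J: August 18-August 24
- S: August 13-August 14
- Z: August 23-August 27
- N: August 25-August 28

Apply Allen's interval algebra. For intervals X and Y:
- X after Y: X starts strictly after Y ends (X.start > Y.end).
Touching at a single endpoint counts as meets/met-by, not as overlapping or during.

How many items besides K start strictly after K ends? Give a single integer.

Target K = [August 23, August 25].
A [August 22, August 23] → meets → no.
B [August 4, August 7] → before → no.
G [August 15, August 21] → before → no.
J [August 18, August 24] → overlaps → no.
L [August 1, August 8] → before → no.
N [August 25, August 28] → met-by → no.
R [August 18, August 20] → before → no.
S [August 13, August 14] → before → no.
Z [August 23, August 27] → started-by → no.
Total: 0.

0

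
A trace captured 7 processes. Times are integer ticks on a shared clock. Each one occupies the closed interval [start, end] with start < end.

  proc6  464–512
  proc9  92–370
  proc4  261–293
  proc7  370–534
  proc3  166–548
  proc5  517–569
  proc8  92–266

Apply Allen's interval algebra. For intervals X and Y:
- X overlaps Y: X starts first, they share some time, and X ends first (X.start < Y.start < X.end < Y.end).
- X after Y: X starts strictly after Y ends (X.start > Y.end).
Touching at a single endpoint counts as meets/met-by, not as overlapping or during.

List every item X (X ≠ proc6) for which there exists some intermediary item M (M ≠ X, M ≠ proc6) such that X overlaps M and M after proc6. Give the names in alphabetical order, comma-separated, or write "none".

proc3, proc7

Target proc6 = [464, 512].
Intermediaries M with M after proc6: proc5.
Via proc5 — items with X overlaps proc5: proc3, proc7.
Union: proc3, proc7.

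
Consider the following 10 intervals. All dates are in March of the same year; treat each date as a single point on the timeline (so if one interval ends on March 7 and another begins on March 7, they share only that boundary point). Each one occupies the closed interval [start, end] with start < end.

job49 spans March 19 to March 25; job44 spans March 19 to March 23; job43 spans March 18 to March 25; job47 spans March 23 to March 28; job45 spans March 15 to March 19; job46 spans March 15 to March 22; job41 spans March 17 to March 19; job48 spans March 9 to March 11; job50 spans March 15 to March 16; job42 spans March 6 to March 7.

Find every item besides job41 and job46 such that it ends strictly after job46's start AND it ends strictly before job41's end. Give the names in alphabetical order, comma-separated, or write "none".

job50

Conditions: its end is strictly after job46's start (X.end > March 15) AND its end is strictly before job41's end (X.end < March 19).
job42: end March 7 > March 15? ✗; end March 7 < March 19? ✓ → no.
job43: end March 25 > March 15? ✓; end March 25 < March 19? ✗ → no.
job44: end March 23 > March 15? ✓; end March 23 < March 19? ✗ → no.
job45: end March 19 > March 15? ✓; end March 19 < March 19? ✗ → no.
job47: end March 28 > March 15? ✓; end March 28 < March 19? ✗ → no.
job48: end March 11 > March 15? ✗; end March 11 < March 19? ✓ → no.
job49: end March 25 > March 15? ✓; end March 25 < March 19? ✗ → no.
job50: end March 16 > March 15? ✓; end March 16 < March 19? ✓ → yes.
Result: job50.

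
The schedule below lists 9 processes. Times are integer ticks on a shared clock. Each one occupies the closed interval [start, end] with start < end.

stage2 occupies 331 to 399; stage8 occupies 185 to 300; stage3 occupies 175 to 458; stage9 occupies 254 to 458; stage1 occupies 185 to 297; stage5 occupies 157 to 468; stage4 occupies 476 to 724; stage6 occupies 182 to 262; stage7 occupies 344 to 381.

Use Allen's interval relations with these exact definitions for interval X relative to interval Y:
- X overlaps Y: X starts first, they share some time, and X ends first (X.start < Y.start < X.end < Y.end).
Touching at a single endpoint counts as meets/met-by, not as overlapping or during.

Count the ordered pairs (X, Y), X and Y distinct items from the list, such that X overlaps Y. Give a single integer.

5

Checking all 72 ordered pairs for relation 'overlaps'; matching pairs in alphabetical order:
(stage1, stage9): stage1 overlaps stage9 ✓
(stage6, stage1): stage6 overlaps stage1 ✓
(stage6, stage8): stage6 overlaps stage8 ✓
(stage6, stage9): stage6 overlaps stage9 ✓
(stage8, stage9): stage8 overlaps stage9 ✓
Count: 5.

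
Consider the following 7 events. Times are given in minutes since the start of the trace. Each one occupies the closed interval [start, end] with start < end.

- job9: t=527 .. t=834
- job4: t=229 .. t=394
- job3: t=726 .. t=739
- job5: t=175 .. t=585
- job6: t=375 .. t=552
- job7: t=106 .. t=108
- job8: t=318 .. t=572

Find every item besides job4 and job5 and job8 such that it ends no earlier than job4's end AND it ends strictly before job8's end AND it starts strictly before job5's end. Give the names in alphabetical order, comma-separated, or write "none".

job6

Conditions: its end is no earlier than job4's end (X.end >= t=394) AND its end is strictly before job8's end (X.end < t=572) AND its start is strictly before job5's end (X.start < t=585).
job3: end t=739 >= t=394? ✓; end t=739 < t=572? ✗; start t=726 < t=585? ✗ → no.
job6: end t=552 >= t=394? ✓; end t=552 < t=572? ✓; start t=375 < t=585? ✓ → yes.
job7: end t=108 >= t=394? ✗; end t=108 < t=572? ✓; start t=106 < t=585? ✓ → no.
job9: end t=834 >= t=394? ✓; end t=834 < t=572? ✗; start t=527 < t=585? ✓ → no.
Result: job6.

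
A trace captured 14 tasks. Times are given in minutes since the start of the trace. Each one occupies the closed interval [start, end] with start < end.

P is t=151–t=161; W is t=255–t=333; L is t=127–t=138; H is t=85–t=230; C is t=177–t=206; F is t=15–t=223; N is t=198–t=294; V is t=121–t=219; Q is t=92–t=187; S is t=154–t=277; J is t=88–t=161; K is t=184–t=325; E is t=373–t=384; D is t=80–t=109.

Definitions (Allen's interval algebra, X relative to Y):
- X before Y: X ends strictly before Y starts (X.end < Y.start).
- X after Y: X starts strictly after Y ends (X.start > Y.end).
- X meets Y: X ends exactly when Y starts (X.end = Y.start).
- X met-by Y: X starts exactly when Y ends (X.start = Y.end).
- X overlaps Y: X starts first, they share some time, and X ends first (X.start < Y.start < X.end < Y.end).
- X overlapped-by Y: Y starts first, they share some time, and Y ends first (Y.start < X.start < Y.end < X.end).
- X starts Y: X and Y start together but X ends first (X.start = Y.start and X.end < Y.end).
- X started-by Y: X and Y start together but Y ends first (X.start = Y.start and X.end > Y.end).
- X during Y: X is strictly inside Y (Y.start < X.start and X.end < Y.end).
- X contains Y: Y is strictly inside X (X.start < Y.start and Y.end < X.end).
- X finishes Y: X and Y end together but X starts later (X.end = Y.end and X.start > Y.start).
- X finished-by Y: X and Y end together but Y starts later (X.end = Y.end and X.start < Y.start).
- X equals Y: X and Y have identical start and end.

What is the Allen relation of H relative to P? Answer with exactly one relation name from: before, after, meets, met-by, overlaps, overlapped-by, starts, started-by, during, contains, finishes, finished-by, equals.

contains

H = [t=85, t=230]; P = [t=151, t=161].
Compare endpoints: H.start < P.start, H.start < P.end, H.end > P.start, H.end > P.end.
That pattern is 'contains'.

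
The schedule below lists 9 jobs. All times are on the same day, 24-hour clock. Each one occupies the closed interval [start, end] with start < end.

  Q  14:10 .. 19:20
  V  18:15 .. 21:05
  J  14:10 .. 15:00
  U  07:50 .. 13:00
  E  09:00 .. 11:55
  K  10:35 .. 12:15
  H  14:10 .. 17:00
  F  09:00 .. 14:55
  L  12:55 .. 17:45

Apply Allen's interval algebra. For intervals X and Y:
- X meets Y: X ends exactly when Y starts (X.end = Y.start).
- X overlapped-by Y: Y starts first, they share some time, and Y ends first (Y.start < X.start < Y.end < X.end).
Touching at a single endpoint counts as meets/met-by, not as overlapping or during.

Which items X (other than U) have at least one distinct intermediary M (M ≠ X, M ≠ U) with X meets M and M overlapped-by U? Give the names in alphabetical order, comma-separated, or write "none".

Target U = [07:50, 13:00].
Intermediaries M with M overlapped-by U: F, L.
Via F — items with X meets F: none.
Via L — items with X meets L: none.
Union: none.

none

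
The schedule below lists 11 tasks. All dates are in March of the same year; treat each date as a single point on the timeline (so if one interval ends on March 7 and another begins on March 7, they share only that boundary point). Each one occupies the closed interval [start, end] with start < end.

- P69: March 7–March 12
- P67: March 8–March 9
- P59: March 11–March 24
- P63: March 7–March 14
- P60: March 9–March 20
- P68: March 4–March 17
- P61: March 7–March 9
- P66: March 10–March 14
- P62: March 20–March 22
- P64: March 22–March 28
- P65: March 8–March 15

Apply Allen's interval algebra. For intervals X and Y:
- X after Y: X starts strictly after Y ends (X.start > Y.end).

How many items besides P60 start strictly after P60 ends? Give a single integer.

Target P60 = [March 9, March 20].
P59 [March 11, March 24] → overlapped-by → no.
P61 [March 7, March 9] → meets → no.
P62 [March 20, March 22] → met-by → no.
P63 [March 7, March 14] → overlaps → no.
P64 [March 22, March 28] → after → counts.
P65 [March 8, March 15] → overlaps → no.
P66 [March 10, March 14] → during → no.
P67 [March 8, March 9] → meets → no.
P68 [March 4, March 17] → overlaps → no.
P69 [March 7, March 12] → overlaps → no.
Total: 1.

1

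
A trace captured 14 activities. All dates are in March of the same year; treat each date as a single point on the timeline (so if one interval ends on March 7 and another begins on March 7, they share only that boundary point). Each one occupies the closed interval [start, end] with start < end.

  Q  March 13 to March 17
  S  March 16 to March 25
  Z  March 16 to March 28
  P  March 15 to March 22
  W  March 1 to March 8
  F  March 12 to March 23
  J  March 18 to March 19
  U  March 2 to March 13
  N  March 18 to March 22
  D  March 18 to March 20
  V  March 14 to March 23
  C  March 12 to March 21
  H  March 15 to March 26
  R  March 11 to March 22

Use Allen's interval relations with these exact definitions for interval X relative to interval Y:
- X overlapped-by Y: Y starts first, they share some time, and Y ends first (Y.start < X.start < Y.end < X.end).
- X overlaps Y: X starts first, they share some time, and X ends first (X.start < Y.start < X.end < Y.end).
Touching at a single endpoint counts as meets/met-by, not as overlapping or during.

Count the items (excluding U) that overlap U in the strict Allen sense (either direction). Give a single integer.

4

Target U = [March 2, March 13].
C [March 12, March 21] → overlapped-by → counts.
D [March 18, March 20] → after → no.
F [March 12, March 23] → overlapped-by → counts.
H [March 15, March 26] → after → no.
J [March 18, March 19] → after → no.
N [March 18, March 22] → after → no.
P [March 15, March 22] → after → no.
Q [March 13, March 17] → met-by → no.
R [March 11, March 22] → overlapped-by → counts.
S [March 16, March 25] → after → no.
V [March 14, March 23] → after → no.
W [March 1, March 8] → overlaps → counts.
Z [March 16, March 28] → after → no.
Total: 4.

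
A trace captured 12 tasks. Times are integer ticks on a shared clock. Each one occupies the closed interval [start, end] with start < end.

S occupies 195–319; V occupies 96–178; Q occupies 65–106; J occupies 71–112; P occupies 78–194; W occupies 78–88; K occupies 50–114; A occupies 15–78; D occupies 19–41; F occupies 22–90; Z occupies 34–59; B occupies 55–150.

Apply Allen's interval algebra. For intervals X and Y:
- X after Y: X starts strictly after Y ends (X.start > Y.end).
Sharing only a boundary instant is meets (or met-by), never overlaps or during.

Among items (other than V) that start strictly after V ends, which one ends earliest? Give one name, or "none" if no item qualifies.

Target V = [96, 178].
A [15, 78] → before → excluded.
B [55, 150] → overlaps → excluded.
D [19, 41] → before → excluded.
F [22, 90] → before → excluded.
J [71, 112] → overlaps → excluded.
K [50, 114] → overlaps → excluded.
P [78, 194] → contains → excluded.
Q [65, 106] → overlaps → excluded.
S [195, 319] → after → candidate.
W [78, 88] → before → excluded.
Z [34, 59] → before → excluded.
Among candidates, earliest end is 319 → S.

S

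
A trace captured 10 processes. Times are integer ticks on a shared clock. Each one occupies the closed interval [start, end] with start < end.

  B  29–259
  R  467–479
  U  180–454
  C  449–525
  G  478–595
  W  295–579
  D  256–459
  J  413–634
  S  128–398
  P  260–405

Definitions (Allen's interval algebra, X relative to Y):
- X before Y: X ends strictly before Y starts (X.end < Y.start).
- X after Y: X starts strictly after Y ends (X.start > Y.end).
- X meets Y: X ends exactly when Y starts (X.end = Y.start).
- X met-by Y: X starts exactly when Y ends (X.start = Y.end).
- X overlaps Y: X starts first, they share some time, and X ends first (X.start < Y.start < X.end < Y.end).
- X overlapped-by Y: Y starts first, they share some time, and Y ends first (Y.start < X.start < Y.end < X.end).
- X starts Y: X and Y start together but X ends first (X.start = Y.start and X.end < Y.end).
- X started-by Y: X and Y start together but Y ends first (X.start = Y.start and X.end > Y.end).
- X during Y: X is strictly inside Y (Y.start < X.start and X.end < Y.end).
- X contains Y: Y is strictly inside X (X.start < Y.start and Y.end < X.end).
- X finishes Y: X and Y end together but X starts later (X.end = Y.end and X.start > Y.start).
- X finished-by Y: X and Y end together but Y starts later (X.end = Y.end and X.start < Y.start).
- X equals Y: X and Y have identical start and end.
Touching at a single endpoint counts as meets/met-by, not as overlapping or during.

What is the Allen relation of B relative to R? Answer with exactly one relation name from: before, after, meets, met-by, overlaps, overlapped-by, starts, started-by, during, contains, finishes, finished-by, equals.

B = [29, 259]; R = [467, 479].
Compare endpoints: B.start < R.start, B.start < R.end, B.end < R.start, B.end < R.end.
That pattern is 'before'.

before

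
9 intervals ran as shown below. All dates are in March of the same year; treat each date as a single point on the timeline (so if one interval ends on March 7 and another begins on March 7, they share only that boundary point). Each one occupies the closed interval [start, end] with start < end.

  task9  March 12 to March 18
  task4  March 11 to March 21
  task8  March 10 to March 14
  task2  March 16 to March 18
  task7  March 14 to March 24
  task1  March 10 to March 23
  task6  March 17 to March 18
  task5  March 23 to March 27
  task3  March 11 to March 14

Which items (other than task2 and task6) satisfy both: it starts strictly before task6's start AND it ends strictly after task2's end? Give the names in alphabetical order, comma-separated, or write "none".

task1, task4, task7

Conditions: its start is strictly before task6's start (X.start < March 17) AND its end is strictly after task2's end (X.end > March 18).
task1: start March 10 < March 17? ✓; end March 23 > March 18? ✓ → yes.
task3: start March 11 < March 17? ✓; end March 14 > March 18? ✗ → no.
task4: start March 11 < March 17? ✓; end March 21 > March 18? ✓ → yes.
task5: start March 23 < March 17? ✗; end March 27 > March 18? ✓ → no.
task7: start March 14 < March 17? ✓; end March 24 > March 18? ✓ → yes.
task8: start March 10 < March 17? ✓; end March 14 > March 18? ✗ → no.
task9: start March 12 < March 17? ✓; end March 18 > March 18? ✗ → no.
Result: task1, task4, task7.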